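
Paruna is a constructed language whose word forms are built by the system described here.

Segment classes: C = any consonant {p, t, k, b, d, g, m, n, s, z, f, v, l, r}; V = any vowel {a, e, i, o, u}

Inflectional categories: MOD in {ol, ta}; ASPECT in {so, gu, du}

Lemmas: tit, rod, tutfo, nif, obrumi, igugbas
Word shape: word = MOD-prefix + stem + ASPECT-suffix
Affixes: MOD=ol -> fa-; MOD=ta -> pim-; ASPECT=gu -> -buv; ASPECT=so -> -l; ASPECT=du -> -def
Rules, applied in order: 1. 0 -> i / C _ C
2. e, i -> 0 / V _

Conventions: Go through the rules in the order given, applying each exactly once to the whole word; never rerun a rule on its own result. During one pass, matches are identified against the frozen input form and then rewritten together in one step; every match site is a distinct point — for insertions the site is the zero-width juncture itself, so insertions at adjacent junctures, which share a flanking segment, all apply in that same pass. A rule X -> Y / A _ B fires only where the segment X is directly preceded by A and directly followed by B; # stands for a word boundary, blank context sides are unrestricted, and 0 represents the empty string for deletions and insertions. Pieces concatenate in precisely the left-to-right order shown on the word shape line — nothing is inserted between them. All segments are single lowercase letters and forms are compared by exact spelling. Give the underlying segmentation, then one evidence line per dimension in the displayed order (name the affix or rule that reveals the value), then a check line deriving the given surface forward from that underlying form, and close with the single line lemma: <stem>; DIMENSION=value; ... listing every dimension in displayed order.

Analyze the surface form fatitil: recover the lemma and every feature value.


underlying: fa-tit-l
MOD=ol - signalled by the affix fa-
ASPECT=so - signalled by the affix -l
check: fatitl -> fatitil -> fatitil
lemma: tit; MOD=ol; ASPECT=so


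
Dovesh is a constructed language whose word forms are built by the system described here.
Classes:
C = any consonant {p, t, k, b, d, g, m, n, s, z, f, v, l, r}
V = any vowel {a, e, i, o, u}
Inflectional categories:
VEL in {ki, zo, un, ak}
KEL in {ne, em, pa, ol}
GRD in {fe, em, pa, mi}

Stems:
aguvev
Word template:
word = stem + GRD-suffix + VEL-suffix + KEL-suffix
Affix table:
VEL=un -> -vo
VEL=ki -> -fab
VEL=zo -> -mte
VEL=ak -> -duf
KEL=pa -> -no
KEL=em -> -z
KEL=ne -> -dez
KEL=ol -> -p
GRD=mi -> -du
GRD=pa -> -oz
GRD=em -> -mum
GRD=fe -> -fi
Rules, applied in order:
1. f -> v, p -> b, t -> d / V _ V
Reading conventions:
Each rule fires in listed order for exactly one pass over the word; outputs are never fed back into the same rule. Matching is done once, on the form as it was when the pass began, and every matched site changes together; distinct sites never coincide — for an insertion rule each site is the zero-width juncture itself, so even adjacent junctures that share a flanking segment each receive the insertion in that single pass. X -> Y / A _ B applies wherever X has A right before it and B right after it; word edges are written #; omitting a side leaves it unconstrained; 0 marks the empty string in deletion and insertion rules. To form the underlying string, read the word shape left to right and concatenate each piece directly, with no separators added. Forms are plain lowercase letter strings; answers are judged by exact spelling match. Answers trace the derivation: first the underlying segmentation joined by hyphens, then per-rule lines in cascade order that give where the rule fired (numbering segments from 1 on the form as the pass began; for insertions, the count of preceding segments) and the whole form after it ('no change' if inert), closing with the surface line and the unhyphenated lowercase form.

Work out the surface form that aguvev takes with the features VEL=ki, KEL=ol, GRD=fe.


underlying: aguvev-fi-fab-p
1. f -> v, p -> b, t -> d / V _ V: fires at position(s) 9: aguvevfivabp
surface: aguvevfivabp


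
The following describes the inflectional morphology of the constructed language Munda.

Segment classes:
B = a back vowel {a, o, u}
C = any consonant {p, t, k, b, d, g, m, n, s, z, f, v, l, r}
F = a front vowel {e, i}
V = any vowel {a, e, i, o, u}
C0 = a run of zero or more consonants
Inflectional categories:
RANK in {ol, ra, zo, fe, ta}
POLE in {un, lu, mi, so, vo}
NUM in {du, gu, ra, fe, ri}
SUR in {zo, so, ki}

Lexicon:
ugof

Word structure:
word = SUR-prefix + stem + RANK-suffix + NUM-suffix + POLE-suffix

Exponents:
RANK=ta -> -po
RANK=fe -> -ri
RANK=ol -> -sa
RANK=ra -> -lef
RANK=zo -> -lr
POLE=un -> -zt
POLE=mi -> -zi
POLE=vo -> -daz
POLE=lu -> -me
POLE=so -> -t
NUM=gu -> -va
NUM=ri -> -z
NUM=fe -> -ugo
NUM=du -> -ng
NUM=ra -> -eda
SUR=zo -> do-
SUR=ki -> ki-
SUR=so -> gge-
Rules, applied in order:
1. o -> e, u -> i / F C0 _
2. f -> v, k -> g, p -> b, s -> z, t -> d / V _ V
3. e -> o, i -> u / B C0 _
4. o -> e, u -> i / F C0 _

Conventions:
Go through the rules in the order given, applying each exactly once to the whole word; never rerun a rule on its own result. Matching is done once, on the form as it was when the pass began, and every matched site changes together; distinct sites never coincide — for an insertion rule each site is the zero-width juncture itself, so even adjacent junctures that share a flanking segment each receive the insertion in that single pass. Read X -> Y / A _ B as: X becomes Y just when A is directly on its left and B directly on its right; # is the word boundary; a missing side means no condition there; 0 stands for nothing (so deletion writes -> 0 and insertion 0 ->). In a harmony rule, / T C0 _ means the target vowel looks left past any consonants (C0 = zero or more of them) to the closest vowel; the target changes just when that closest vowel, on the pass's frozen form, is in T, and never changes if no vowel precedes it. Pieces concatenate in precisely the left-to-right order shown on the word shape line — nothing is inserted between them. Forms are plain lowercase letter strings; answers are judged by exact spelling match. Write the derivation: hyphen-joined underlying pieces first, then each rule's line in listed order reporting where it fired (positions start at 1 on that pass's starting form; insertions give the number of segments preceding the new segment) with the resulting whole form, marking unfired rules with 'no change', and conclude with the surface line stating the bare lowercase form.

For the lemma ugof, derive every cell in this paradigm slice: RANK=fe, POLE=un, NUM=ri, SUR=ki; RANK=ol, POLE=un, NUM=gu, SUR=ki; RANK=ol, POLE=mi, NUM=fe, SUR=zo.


cell RANK=fe, POLE=un, NUM=ri, SUR=ki:
underlying: ki-ugof-ri-z-zt
1. o -> e, u -> i / F C0 _: fires at position(s) 3: kiigofrizzt
2. f -> v, k -> g, p -> b, s -> z, t -> d / V _ V: no change
3. e -> o, i -> u / B C0 _: fires at position(s) 8: kiigofruzzt
4. o -> e, u -> i / F C0 _: fires at position(s) 5: kiigefruzzt
surface: kiigefruzzt

cell RANK=ol, POLE=un, NUM=gu, SUR=ki:
underlying: ki-ugof-sa-va-zt
1. o -> e, u -> i / F C0 _: fires at position(s) 3: kiigofsavazt
2. f -> v, k -> g, p -> b, s -> z, t -> d / V _ V: no change
3. e -> o, i -> u / B C0 _: no change
4. o -> e, u -> i / F C0 _: fires at position(s) 5: kiigefsavazt
surface: kiigefsavazt

cell RANK=ol, POLE=mi, NUM=fe, SUR=zo:
underlying: do-ugof-sa-ugo-zi
1. o -> e, u -> i / F C0 _: no change
2. f -> v, k -> g, p -> b, s -> z, t -> d / V _ V: no change
3. e -> o, i -> u / B C0 _: fires at position(s) 13: dougofsaugozu
4. o -> e, u -> i / F C0 _: no change
surface: dougofsaugozu


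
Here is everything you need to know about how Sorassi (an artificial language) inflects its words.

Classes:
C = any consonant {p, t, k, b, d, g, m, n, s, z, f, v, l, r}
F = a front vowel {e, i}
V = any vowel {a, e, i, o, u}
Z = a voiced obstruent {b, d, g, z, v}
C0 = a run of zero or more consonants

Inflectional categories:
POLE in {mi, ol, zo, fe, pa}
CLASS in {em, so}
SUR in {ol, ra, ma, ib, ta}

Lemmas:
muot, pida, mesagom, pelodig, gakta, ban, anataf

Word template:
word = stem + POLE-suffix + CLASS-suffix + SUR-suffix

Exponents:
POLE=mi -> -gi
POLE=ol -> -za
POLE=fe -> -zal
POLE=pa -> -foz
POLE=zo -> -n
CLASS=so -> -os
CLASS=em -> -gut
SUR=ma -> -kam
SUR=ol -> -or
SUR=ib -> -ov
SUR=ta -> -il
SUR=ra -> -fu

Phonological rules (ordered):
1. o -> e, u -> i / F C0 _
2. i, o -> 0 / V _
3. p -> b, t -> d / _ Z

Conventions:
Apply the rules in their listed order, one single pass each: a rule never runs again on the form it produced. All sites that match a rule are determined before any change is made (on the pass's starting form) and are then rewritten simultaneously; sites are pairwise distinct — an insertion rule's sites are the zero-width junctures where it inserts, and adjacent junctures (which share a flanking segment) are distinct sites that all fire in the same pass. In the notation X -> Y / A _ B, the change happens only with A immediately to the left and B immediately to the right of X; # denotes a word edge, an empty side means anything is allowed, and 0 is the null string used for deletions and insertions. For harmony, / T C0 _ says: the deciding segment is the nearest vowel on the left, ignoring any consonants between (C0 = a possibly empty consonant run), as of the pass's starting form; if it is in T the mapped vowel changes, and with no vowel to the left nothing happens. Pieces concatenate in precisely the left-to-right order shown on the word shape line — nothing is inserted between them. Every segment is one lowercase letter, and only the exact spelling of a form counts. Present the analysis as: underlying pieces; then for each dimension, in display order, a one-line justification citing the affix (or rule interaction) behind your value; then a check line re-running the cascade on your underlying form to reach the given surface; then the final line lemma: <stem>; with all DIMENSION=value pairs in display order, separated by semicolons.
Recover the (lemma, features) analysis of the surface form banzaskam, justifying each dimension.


underlying: ban-za-os-kam
POLE=ol - signalled by the affix -za
CLASS=so - signalled by the affix -os
SUR=ma - signalled by the affix -kam
check: banzaoskam -> banzaoskam -> banzaskam -> banzaskam
lemma: ban; POLE=ol; CLASS=so; SUR=ma


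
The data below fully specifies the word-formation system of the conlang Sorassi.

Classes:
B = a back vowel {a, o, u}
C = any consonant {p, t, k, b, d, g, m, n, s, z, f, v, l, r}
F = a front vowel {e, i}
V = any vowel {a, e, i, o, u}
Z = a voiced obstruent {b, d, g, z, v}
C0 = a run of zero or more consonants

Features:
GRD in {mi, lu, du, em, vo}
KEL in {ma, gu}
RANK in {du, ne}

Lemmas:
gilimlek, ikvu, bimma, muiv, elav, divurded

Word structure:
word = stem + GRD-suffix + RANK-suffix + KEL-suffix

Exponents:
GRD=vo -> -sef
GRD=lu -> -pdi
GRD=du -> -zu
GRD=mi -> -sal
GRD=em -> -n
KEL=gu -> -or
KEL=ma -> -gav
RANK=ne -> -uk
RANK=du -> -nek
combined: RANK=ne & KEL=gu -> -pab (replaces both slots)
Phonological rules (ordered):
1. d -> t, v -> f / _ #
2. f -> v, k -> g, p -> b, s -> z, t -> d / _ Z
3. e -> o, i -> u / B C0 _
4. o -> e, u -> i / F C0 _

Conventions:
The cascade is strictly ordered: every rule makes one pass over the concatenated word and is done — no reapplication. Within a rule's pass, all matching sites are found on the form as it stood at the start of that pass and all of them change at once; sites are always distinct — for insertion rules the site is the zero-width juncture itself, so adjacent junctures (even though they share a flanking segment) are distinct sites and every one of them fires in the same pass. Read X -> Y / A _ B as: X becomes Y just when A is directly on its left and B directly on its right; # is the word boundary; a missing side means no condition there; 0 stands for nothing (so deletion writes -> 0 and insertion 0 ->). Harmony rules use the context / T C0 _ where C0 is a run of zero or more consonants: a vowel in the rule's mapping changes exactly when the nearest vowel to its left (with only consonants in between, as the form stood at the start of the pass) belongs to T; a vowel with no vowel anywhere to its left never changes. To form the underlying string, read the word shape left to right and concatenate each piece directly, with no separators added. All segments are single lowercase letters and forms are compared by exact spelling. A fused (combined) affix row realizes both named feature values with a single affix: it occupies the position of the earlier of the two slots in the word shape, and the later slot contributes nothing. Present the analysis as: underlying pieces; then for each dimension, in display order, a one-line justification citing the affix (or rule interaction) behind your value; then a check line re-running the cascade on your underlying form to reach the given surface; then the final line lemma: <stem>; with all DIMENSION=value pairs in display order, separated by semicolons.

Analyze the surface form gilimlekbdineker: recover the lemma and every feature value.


underlying: gilimlek-pdi-nek-or
GRD=lu - signalled by the affix -pdi
KEL=gu - signalled by the affix -or
RANK=du - signalled by the affix -nek
check: gilimlekpdinekor -> gilimlekpdinekor -> gilimlekbdinekor -> gilimlekbdinekor -> gilimlekbdineker
lemma: gilimlek; GRD=lu; KEL=gu; RANK=du


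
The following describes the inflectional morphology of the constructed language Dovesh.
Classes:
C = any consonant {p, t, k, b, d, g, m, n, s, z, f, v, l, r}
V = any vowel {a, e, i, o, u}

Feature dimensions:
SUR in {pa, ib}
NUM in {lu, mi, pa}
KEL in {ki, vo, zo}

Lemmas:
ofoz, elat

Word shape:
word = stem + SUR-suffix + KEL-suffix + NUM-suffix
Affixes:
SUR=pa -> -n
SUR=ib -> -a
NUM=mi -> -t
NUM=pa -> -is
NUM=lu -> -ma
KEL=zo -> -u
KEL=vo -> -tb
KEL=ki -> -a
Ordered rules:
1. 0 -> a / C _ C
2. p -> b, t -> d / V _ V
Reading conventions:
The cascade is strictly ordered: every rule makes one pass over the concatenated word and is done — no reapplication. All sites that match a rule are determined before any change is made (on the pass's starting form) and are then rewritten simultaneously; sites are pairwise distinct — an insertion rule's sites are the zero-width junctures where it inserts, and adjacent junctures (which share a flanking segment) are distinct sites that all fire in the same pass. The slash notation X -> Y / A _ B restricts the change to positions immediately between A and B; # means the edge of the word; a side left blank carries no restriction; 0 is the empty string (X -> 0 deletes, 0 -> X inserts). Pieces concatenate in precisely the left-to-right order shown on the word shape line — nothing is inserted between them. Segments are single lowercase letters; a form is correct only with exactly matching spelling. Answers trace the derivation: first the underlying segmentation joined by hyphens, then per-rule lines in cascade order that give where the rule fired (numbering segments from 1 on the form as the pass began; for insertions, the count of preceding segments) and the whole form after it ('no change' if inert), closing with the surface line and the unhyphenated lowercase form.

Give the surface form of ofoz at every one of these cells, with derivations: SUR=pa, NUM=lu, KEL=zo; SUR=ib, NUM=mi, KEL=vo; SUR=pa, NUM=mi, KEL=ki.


cell SUR=pa, NUM=lu, KEL=zo:
underlying: ofoz-n-u-ma
1. 0 -> a / C _ C: inserts after position(s) 4: ofozanuma
2. p -> b, t -> d / V _ V: no change
surface: ofozanuma

cell SUR=ib, NUM=mi, KEL=vo:
underlying: ofoz-a-tb-t
1. 0 -> a / C _ C: inserts after position(s) 6, 7: ofozatabat
2. p -> b, t -> d / V _ V: fires at position(s) 6: ofozadabat
surface: ofozadabat

cell SUR=pa, NUM=mi, KEL=ki:
underlying: ofoz-n-a-t
1. 0 -> a / C _ C: inserts after position(s) 4: ofozanat
2. p -> b, t -> d / V _ V: no change
surface: ofozanat


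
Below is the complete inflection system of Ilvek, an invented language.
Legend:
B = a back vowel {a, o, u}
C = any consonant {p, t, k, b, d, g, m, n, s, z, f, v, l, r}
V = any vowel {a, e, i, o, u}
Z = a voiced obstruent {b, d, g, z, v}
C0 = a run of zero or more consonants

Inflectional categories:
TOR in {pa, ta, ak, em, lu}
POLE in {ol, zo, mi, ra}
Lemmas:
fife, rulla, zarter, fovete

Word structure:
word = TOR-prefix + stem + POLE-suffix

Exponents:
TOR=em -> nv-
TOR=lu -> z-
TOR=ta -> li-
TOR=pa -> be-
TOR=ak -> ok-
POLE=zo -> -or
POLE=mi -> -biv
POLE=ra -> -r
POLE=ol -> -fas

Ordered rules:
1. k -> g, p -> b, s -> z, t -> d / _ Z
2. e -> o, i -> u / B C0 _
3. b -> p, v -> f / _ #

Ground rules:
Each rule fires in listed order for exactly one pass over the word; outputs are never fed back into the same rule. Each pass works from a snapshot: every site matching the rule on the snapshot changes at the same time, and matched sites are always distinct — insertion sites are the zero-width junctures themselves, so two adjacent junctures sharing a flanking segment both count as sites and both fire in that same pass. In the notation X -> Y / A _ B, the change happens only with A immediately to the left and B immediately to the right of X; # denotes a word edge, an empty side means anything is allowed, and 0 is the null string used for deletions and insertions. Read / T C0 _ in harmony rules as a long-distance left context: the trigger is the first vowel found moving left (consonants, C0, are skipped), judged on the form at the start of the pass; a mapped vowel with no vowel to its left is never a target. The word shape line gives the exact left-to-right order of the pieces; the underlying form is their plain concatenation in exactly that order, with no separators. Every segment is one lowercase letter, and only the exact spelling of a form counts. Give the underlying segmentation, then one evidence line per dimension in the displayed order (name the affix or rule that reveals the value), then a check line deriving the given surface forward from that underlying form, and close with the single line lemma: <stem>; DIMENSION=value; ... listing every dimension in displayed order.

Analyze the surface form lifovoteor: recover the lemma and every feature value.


underlying: li-fovete-or
TOR=ta - signalled by the affix li-
POLE=zo - signalled by the affix -or
check: lifoveteor -> lifoveteor -> lifovoteor -> lifovoteor
lemma: fovete; TOR=ta; POLE=zo


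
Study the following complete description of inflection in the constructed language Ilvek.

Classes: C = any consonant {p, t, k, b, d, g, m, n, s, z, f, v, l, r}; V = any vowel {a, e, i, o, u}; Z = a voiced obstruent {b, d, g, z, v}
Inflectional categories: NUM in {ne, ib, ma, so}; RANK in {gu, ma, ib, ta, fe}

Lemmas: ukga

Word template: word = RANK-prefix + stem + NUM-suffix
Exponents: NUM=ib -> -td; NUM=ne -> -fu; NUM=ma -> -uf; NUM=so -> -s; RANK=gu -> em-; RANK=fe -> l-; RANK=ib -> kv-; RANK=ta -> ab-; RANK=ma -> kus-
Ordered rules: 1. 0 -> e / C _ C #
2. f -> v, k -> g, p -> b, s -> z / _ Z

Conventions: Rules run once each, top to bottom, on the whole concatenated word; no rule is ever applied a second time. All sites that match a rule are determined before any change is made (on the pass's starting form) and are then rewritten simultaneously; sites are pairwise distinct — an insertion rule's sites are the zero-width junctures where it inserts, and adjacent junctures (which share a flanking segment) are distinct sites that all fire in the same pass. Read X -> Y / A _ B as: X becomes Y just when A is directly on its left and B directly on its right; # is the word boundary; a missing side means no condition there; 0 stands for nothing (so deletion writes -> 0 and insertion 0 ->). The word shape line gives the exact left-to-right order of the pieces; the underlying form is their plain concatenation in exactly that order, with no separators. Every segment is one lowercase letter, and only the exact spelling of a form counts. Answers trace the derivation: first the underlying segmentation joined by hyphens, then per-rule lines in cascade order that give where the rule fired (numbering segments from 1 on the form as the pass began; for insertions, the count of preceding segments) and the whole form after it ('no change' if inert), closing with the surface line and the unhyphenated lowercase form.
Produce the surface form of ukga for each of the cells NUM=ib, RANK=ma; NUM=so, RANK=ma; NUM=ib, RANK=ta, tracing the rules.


cell NUM=ib, RANK=ma:
underlying: kus-ukga-td
1. 0 -> e / C _ C #: inserts after position(s) 8: kusukgated
2. f -> v, k -> g, p -> b, s -> z / _ Z: fires at position(s) 5: kusuggated
surface: kusuggated

cell NUM=so, RANK=ma:
underlying: kus-ukga-s
1. 0 -> e / C _ C #: no change
2. f -> v, k -> g, p -> b, s -> z / _ Z: fires at position(s) 5: kusuggas
surface: kusuggas

cell NUM=ib, RANK=ta:
underlying: ab-ukga-td
1. 0 -> e / C _ C #: inserts after position(s) 7: abukgated
2. f -> v, k -> g, p -> b, s -> z / _ Z: fires at position(s) 4: abuggated
surface: abuggated


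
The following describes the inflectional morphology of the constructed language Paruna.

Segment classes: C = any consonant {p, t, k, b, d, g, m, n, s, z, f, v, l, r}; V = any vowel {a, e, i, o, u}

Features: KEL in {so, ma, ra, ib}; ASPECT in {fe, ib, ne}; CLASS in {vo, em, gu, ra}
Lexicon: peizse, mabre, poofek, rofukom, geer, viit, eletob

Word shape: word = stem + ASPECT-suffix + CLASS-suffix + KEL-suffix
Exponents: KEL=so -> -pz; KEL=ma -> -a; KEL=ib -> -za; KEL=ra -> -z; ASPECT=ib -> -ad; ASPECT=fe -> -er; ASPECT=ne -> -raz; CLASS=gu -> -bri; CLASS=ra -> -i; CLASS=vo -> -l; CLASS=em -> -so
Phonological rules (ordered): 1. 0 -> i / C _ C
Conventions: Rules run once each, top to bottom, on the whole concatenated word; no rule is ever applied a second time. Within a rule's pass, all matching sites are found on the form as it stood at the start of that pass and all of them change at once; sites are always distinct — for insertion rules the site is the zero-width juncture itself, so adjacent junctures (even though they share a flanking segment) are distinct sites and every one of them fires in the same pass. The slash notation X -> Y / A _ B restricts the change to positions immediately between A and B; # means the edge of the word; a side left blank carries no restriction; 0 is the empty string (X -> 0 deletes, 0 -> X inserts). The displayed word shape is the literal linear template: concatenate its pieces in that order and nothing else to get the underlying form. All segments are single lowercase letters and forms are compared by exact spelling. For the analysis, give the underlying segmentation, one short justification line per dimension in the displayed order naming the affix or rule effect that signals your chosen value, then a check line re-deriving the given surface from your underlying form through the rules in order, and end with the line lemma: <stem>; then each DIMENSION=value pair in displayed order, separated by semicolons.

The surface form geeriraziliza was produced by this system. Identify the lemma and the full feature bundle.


underlying: geer-raz-l-za
KEL=ib - signalled by the affix -za
ASPECT=ne - signalled by the affix -raz
CLASS=vo - signalled by the affix -l
check: geerrazlza -> geeriraziliza
lemma: geer; KEL=ib; ASPECT=ne; CLASS=vo


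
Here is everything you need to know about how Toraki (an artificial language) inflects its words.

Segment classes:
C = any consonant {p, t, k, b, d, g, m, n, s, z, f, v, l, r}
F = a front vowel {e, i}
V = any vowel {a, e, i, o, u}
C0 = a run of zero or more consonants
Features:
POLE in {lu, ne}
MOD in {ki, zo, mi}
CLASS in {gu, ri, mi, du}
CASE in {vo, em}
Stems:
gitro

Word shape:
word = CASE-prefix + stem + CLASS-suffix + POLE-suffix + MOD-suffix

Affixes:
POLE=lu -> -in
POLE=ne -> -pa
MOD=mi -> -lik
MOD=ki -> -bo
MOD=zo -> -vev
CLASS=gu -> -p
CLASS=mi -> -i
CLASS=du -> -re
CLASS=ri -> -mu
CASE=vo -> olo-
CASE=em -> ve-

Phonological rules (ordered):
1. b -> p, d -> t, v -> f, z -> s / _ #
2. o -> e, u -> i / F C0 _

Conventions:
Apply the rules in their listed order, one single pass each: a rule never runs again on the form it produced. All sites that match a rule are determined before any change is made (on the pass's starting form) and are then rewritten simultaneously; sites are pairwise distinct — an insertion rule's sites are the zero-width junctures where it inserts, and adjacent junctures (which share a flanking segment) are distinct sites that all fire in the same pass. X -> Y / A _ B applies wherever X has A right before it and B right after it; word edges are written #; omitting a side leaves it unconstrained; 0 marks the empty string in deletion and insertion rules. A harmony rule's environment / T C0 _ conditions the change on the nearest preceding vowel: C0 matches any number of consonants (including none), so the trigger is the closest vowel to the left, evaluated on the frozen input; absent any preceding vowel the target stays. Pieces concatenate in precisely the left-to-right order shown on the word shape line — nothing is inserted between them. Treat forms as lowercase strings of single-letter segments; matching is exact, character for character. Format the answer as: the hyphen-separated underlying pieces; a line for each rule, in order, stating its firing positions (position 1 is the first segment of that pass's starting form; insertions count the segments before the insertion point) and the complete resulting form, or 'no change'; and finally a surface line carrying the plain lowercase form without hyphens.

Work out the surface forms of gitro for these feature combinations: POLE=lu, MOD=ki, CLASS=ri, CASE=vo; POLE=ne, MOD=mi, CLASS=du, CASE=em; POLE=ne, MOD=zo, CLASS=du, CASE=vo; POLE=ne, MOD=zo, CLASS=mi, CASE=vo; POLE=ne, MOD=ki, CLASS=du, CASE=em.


cell POLE=lu, MOD=ki, CLASS=ri, CASE=vo:
underlying: olo-gitro-mu-in-bo
1. b -> p, d -> t, v -> f, z -> s / _ #: no change
2. o -> e, u -> i / F C0 _: fires at position(s) 8, 14: ologitremuinbe
surface: ologitremuinbe

cell POLE=ne, MOD=mi, CLASS=du, CASE=em:
underlying: ve-gitro-re-pa-lik
1. b -> p, d -> t, v -> f, z -> s / _ #: no change
2. o -> e, u -> i / F C0 _: fires at position(s) 7: vegitrerepalik
surface: vegitrerepalik

cell POLE=ne, MOD=zo, CLASS=du, CASE=vo:
underlying: olo-gitro-re-pa-vev
1. b -> p, d -> t, v -> f, z -> s / _ #: fires at position(s) 15: ologitrorepavef
2. o -> e, u -> i / F C0 _: fires at position(s) 8: ologitrerepavef
surface: ologitrerepavef

cell POLE=ne, MOD=zo, CLASS=mi, CASE=vo:
underlying: olo-gitro-i-pa-vev
1. b -> p, d -> t, v -> f, z -> s / _ #: fires at position(s) 14: ologitroipavef
2. o -> e, u -> i / F C0 _: fires at position(s) 8: ologitreipavef
surface: ologitreipavef

cell POLE=ne, MOD=ki, CLASS=du, CASE=em:
underlying: ve-gitro-re-pa-bo
1. b -> p, d -> t, v -> f, z -> s / _ #: no change
2. o -> e, u -> i / F C0 _: fires at position(s) 7: vegitrerepabo
surface: vegitrerepabo


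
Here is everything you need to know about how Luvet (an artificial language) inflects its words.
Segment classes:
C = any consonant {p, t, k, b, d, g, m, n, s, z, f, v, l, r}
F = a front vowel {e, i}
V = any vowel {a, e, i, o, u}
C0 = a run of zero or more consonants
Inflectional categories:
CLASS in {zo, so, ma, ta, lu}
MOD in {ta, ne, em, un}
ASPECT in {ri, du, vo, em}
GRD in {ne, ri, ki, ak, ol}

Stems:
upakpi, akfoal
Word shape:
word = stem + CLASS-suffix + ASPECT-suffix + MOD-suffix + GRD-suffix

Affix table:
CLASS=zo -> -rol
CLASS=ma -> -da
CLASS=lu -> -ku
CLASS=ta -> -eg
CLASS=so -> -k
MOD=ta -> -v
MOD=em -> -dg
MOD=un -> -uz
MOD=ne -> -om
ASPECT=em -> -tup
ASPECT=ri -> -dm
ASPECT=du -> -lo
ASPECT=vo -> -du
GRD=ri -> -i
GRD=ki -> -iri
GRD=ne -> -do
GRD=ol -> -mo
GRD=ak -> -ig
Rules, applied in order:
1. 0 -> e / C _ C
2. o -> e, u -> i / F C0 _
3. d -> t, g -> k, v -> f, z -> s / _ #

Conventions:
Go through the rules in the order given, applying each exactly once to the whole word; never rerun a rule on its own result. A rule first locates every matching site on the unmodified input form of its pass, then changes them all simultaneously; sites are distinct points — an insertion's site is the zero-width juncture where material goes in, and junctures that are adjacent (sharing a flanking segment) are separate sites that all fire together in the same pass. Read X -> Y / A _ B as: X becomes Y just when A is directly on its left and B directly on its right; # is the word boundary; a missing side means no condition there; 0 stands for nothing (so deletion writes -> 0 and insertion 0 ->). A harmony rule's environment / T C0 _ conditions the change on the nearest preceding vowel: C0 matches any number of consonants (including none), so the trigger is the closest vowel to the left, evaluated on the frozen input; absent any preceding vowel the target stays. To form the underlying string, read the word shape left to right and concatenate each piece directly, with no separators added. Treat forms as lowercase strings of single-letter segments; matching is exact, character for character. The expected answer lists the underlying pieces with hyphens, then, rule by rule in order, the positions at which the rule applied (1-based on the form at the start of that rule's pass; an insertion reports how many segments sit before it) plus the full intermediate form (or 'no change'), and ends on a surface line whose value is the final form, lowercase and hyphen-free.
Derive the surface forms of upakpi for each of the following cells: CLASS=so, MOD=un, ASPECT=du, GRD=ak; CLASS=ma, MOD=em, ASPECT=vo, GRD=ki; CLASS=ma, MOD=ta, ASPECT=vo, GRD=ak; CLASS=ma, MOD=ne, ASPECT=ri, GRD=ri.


cell CLASS=so, MOD=un, ASPECT=du, GRD=ak:
underlying: upakpi-k-lo-uz-ig
1. 0 -> e / C _ C: inserts after position(s) 4, 7: upakepikelouzig
2. o -> e, u -> i / F C0 _: fires at position(s) 11: upakepikeleuzig
3. d -> t, g -> k, v -> f, z -> s / _ #: fires at position(s) 15: upakepikeleuzik
surface: upakepikeleuzik

cell CLASS=ma, MOD=em, ASPECT=vo, GRD=ki:
underlying: upakpi-da-du-dg-iri
1. 0 -> e / C _ C: inserts after position(s) 4, 11: upakepidadudegiri
2. o -> e, u -> i / F C0 _: no change
3. d -> t, g -> k, v -> f, z -> s / _ #: no change
surface: upakepidadudegiri

cell CLASS=ma, MOD=ta, ASPECT=vo, GRD=ak:
underlying: upakpi-da-du-v-ig
1. 0 -> e / C _ C: inserts after position(s) 4: upakepidaduvig
2. o -> e, u -> i / F C0 _: no change
3. d -> t, g -> k, v -> f, z -> s / _ #: fires at position(s) 14: upakepidaduvik
surface: upakepidaduvik

cell CLASS=ma, MOD=ne, ASPECT=ri, GRD=ri:
underlying: upakpi-da-dm-om-i
1. 0 -> e / C _ C: inserts after position(s) 4, 9: upakepidademomi
2. o -> e, u -> i / F C0 _: fires at position(s) 13: upakepidadememi
3. d -> t, g -> k, v -> f, z -> s / _ #: no change
surface: upakepidadememi


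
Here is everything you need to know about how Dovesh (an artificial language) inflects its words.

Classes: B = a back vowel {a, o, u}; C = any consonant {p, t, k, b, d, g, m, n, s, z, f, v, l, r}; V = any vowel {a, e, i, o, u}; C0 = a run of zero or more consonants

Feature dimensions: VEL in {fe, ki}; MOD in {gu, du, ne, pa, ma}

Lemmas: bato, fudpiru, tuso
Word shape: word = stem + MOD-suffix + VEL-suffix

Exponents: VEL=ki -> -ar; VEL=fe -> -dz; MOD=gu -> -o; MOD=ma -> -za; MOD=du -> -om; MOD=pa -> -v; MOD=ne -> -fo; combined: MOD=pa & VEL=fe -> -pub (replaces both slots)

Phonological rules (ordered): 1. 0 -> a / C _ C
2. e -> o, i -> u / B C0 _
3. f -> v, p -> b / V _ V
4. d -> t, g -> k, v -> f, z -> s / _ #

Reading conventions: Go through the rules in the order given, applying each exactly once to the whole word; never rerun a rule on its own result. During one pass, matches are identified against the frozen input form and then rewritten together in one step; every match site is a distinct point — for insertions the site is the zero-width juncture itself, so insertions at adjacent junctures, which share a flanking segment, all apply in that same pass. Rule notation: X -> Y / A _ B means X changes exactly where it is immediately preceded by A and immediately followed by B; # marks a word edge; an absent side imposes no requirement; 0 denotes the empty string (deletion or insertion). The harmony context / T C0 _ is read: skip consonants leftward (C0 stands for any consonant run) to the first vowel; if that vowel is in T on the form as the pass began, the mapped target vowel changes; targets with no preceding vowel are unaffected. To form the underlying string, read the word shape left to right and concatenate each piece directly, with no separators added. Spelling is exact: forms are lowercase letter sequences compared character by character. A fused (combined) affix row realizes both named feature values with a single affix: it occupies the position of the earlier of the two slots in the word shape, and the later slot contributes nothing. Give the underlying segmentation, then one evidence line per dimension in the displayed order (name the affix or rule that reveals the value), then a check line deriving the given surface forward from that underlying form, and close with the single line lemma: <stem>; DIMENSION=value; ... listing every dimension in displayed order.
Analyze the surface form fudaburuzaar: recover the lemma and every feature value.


underlying: fudpiru-za-ar
VEL=ki - signalled by the affix -ar
MOD=ma - signalled by the affix -za
check: fudpiruzaar -> fudapiruzaar -> fudapuruzaar -> fudaburuzaar -> fudaburuzaar
lemma: fudpiru; VEL=ki; MOD=ma


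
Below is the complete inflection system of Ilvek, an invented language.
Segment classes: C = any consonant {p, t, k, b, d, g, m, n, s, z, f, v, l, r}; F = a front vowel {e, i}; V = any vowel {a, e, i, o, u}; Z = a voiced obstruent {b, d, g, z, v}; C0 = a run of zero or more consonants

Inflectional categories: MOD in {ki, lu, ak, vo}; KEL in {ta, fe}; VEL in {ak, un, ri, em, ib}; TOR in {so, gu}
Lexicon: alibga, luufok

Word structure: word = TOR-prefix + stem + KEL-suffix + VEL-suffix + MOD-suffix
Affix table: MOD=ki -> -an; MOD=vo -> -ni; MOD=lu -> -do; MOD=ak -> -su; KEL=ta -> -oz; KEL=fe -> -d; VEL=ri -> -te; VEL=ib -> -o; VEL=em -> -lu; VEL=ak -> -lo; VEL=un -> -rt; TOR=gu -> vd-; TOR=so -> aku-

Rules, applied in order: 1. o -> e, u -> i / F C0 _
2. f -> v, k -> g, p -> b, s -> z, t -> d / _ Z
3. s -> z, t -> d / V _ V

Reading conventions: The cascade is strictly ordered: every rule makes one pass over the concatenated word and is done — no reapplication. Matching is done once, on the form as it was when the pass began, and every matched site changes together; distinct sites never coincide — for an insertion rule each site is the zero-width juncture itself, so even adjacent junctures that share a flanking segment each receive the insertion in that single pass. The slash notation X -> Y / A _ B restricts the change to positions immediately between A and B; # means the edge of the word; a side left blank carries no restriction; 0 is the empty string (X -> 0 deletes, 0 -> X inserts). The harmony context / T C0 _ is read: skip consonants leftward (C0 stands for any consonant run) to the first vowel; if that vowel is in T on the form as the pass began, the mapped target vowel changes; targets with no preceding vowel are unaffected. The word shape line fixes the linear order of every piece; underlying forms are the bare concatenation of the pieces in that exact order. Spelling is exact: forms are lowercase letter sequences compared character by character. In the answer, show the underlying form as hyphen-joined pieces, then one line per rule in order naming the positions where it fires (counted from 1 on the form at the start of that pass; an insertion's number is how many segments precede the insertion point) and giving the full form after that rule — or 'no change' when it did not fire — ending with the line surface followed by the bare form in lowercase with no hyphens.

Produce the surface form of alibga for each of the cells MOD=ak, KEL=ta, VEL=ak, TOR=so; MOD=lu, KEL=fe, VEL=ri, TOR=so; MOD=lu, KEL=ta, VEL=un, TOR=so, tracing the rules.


cell MOD=ak, KEL=ta, VEL=ak, TOR=so:
underlying: aku-alibga-oz-lo-su
1. o -> e, u -> i / F C0 _: no change
2. f -> v, k -> g, p -> b, s -> z, t -> d / _ Z: no change
3. s -> z, t -> d / V _ V: fires at position(s) 14: akualibgaozlozu
surface: akualibgaozlozu

cell MOD=lu, KEL=fe, VEL=ri, TOR=so:
underlying: aku-alibga-d-te-do
1. o -> e, u -> i / F C0 _: fires at position(s) 14: akualibgadtede
2. f -> v, k -> g, p -> b, s -> z, t -> d / _ Z: no change
3. s -> z, t -> d / V _ V: no change
surface: akualibgadtede

cell MOD=lu, KEL=ta, VEL=un, TOR=so:
underlying: aku-alibga-oz-rt-do
1. o -> e, u -> i / F C0 _: no change
2. f -> v, k -> g, p -> b, s -> z, t -> d / _ Z: fires at position(s) 13: akualibgaozrddo
3. s -> z, t -> d / V _ V: no change
surface: akualibgaozrddo


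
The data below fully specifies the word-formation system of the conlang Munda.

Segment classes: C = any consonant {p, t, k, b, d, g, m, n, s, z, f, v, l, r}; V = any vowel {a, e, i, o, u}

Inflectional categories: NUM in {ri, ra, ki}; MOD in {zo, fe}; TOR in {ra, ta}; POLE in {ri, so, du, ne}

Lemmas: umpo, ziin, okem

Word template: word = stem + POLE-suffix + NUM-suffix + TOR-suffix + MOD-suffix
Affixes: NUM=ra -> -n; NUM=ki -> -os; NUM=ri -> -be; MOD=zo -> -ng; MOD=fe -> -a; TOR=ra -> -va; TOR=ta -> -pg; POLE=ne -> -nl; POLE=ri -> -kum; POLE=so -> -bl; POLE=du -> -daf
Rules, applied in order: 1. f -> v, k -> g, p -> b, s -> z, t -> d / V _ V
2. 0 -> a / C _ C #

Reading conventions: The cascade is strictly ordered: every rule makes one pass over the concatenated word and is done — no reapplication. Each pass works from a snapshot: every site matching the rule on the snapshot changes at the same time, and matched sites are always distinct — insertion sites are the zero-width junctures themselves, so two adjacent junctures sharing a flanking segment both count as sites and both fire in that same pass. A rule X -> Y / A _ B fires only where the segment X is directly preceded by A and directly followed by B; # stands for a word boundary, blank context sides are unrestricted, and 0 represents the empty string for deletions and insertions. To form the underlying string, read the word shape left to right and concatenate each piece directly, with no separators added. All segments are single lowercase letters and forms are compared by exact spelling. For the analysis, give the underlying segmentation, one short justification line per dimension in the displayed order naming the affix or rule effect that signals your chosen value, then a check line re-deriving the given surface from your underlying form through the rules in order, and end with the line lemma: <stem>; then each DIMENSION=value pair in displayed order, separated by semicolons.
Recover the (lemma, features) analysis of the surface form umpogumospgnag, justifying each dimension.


underlying: umpo-kum-os-pg-ng
NUM=ki - signalled by the affix -os
MOD=zo - signalled by the affix -ng
TOR=ta - signalled by the affix -pg
POLE=ri - signalled by the affix -kum
check: umpokumospgng -> umpogumospgng -> umpogumospgnag
lemma: umpo; NUM=ki; MOD=zo; TOR=ta; POLE=ri


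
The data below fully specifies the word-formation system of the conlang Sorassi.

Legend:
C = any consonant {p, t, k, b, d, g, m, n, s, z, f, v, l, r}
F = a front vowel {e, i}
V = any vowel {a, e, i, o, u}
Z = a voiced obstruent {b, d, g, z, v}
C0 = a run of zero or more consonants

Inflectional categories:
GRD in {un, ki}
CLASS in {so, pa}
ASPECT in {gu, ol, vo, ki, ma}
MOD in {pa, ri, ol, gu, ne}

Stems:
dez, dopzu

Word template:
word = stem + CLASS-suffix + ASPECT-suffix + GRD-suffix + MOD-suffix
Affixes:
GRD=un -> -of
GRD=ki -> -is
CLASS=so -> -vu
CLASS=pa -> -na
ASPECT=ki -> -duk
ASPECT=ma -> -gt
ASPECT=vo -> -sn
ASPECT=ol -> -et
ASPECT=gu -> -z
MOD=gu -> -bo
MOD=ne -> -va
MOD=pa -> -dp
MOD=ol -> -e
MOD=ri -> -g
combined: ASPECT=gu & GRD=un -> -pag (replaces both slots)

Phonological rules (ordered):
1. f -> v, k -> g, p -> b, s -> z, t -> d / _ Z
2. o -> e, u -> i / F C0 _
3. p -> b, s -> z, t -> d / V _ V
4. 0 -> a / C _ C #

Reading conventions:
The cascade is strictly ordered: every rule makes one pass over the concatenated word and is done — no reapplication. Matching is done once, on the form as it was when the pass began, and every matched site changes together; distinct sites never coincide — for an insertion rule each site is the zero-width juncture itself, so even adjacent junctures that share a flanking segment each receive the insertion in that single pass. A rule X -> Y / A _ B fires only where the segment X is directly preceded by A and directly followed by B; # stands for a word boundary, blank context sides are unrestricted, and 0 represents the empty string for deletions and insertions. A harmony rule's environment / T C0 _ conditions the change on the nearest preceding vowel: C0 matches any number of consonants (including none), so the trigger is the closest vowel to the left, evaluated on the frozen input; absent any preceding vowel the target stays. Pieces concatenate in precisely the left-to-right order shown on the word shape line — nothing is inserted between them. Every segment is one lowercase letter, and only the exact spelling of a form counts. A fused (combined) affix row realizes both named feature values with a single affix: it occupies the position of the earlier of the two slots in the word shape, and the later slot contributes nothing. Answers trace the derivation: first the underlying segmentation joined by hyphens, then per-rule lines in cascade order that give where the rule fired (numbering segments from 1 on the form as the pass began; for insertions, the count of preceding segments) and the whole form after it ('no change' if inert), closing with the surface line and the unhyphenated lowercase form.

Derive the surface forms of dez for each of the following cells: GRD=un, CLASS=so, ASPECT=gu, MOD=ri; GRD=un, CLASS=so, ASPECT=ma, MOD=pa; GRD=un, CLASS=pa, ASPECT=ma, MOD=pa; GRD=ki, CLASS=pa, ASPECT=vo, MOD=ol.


cell GRD=un, CLASS=so, ASPECT=gu, MOD=ri:
underlying: dez-vu-pag-g
1. f -> v, k -> g, p -> b, s -> z, t -> d / _ Z: no change
2. o -> e, u -> i / F C0 _: fires at position(s) 5: dezvipagg
3. p -> b, s -> z, t -> d / V _ V: fires at position(s) 6: dezvibagg
4. 0 -> a / C _ C #: inserts after position(s) 8: dezvibagag
surface: dezvibagag

cell GRD=un, CLASS=so, ASPECT=ma, MOD=pa:
underlying: dez-vu-gt-of-dp
1. f -> v, k -> g, p -> b, s -> z, t -> d / _ Z: fires at position(s) 9: dezvugtovdp
2. o -> e, u -> i / F C0 _: fires at position(s) 5: dezvigtovdp
3. p -> b, s -> z, t -> d / V _ V: no change
4. 0 -> a / C _ C #: inserts after position(s) 10: dezvigtovdap
surface: dezvigtovdap

cell GRD=un, CLASS=pa, ASPECT=ma, MOD=pa:
underlying: dez-na-gt-of-dp
1. f -> v, k -> g, p -> b, s -> z, t -> d / _ Z: fires at position(s) 9: deznagtovdp
2. o -> e, u -> i / F C0 _: no change
3. p -> b, s -> z, t -> d / V _ V: no change
4. 0 -> a / C _ C #: inserts after position(s) 10: deznagtovdap
surface: deznagtovdap

cell GRD=ki, CLASS=pa, ASPECT=vo, MOD=ol:
underlying: dez-na-sn-is-e
1. f -> v, k -> g, p -> b, s -> z, t -> d / _ Z: no change
2. o -> e, u -> i / F C0 _: no change
3. p -> b, s -> z, t -> d / V _ V: fires at position(s) 9: deznasnize
4. 0 -> a / C _ C #: no change
surface: deznasnize
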